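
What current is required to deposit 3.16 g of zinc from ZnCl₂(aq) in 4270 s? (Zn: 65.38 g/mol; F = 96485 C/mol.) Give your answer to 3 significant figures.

n(Zn) = 3.16 / 65.38 = 0.04833 mol
Zn²⁺ + 2e⁻ → Zn, so n(e⁻) = 2 × 0.04833 = 0.09666 mol
Q = 0.09666 × 96485 = 9326 C
I = Q / t = 9326 / 4270 s = 2.18 A

2.18 A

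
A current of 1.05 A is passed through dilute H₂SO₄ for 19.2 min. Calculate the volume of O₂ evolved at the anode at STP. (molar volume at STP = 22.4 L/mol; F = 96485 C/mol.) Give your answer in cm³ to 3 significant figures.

Q = 1.05 A × 1152 s = 1210 C
n(e⁻) = Q/F = 1210/96485 = 0.01254 mol
2H₂O → O₂ + 4H⁺ + 4e⁻, so n(O₂) = 0.01254 / 4 = 0.003135 mol
V = 0.003135 × 22.4 = 0.07022 L
= 70.2 cm³

70.2 cm³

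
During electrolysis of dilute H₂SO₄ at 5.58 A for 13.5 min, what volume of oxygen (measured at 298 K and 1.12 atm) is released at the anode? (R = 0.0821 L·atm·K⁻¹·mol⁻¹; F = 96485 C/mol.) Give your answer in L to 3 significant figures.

0.256 L

Charge passed = 5.58 × 810 = 4520 C
n(e⁻) = 4520 / 96485 = 0.04685 mol
2H₂O → O₂ + 4H⁺ + 4e⁻, so n(O₂) = 0.04685 / 4 = 0.01171 mol
V = nRT/P = 0.01171 × 0.0821 × 298 / 1.12 = 0.2558 L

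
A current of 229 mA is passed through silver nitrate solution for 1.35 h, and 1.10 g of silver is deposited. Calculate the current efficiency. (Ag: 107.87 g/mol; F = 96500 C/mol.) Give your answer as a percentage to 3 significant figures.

Q = 0.229 × 4860 = 1113 C
n(e⁻) = 1113 / 96500 = 0.01153 mol
Ag⁺ + e⁻ → Ag, so theoretical n(Ag) = 0.01153 mol → 1.244 g
Efficiency = 1.10 / 1.244 = 0.8842 = 88.4%

88.4%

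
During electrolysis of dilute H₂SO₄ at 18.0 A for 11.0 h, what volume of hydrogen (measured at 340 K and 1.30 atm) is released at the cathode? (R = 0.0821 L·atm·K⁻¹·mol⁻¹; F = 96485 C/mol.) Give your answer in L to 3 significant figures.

79.3 L

Charge passed = 18.0 × 39600 = 7.128×10^5 C
Moles of electrons = 7.128×10^5 / 96485 = 7.388 mol
2H⁺ + 2e⁻ → H₂, so n(H₂) = 7.388 / 2 = 3.694 mol
V = nRT/P = 3.694 × 0.0821 × 340 / 1.30 = 79.32 L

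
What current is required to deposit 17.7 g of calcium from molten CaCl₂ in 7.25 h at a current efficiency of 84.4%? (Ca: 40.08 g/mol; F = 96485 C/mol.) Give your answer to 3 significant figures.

3.87 A

n(Ca) = 17.7 / 40.08 = 0.4416 mol
Ca²⁺ + 2e⁻ → Ca, so n(e⁻) = 2 × 0.4416 = 0.8832 mol
Q = 0.8832 × 96485 / 0.844 = 1.010×10^5 C
I = Q / t = 1.010×10^5 / 26100 s = 3.87 A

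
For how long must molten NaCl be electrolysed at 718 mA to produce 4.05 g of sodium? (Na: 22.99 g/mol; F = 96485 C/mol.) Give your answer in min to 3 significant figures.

n(Na) = 4.05 / 22.99 = 0.1762 mol
Na⁺ + e⁻ → Na, so n(e⁻) = 0.1762 mol
Q = 0.1762 × 96485 = 17000 C
t = Q / I = 17000 / 0.718 = 23680 s = 395 min

395 min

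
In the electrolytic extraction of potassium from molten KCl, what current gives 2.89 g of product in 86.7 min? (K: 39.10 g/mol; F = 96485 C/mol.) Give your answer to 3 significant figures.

n(K) = 2.89 / 39.10 = 0.07391 mol
K⁺ + e⁻ → K, so n(e⁻) = 0.07391 mol
Q = 0.07391 × 96485 = 7131 C
I = Q / t = 7131 / 5202 s = 1.37 A

1.37 A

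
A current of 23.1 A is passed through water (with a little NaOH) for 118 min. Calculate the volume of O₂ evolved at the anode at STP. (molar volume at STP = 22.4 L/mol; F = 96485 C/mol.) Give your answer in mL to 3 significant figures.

9490 mL

Q = It = 23.1 × 7080 = 1.635×10^5 C
Moles of electrons = 1.635×10^5 / 96485 = 1.695 mol
2H₂O → O₂ + 4H⁺ + 4e⁻, so n(O₂) = 1.695 / 4 = 0.4238 mol
V = 0.4238 × 22.4 = 9.493 L
= 9490 mL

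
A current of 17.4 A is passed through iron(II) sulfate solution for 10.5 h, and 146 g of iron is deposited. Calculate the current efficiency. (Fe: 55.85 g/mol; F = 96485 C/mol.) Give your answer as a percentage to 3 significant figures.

76.7%

Q = 17.4 × 37800 = 6.577×10^5 C
n(e⁻) = 6.577×10^5 / 96485 = 6.817 mol
Fe²⁺ + 2e⁻ → Fe, so theoretical n(Fe) = 3.409 mol → 190.4 g
Efficiency = 146 / 190.4 = 0.7668 = 76.7%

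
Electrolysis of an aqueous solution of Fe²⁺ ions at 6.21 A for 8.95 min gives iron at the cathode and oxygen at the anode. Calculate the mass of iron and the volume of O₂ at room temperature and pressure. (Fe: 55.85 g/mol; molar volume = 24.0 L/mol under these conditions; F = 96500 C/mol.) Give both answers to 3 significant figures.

0.965 g Fe; 0.207 L O₂

Q = 6.21 × 537 = 3335 C; n(e⁻) = 3335 / 96500 = 0.03456 mol
Cathode: Fe²⁺ + 2e⁻ → Fe → n(Fe) = 0.03456/2 = 0.01728 mol → 0.965 g
Anode: 2H₂O → O₂ + 4H⁺ + 4e⁻ → n(O₂) = 0.03456/4 = 0.008640 mol → 0.207 L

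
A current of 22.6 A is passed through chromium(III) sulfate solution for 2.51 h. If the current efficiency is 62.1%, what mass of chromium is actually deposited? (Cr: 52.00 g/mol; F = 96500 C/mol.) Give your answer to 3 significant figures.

22.8 g

Q = 22.6 × 9036 = 2.042×10^5 C
n(e⁻) = 2.042×10^5 / 96500 = 2.116 mol
Cr³⁺ + 3e⁻ → Cr, so theoretical m(Cr) = 0.7053 × 52.00 = 36.68 g
Actual mass = 62.1% × 36.68 = 22.8 g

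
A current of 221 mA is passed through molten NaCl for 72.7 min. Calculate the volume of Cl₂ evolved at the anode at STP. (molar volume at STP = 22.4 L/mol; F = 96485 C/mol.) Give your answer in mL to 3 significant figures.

112 mL

Q = It = 0.221 × 4362 = 964.0 C
Moles of electrons = 964.0 / 96485 = 0.009991 mol
2Cl⁻ → Cl₂ + 2e⁻, so n(Cl₂) = 0.009991 / 2 = 0.004996 mol
V = 0.004996 × 22.4 = 0.1119 L
= 112 mL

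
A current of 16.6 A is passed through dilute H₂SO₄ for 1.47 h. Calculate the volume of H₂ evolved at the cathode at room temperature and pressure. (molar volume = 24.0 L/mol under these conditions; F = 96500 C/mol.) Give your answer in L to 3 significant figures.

Q = 16.6 A × 5292 s = 87850 C
n(e⁻) = Q/F = 87850/96500 = 0.9104 mol
2H⁺ + 2e⁻ → H₂, so n(H₂) = 0.9104 / 2 = 0.4552 mol
V = 0.4552 × 24.0 = 10.92 L

10.9 L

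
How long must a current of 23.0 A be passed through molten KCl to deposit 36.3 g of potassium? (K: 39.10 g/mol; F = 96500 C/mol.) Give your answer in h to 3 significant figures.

1.08 h

n(K) = 36.3 / 39.10 = 0.9284 mol
K⁺ + e⁻ → K, so n(e⁻) = 0.9284 mol
Q = 0.9284 × 96500 = 89590 C
t = Q / I = 89590 / 23.0 = 3895 s = 1.08 h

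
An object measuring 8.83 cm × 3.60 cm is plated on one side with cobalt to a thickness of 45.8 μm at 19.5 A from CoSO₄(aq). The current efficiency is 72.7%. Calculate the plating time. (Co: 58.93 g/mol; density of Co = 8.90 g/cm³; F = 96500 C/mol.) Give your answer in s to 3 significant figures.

Plated area = 8.83 × 3.60 = 31.79 cm²
Volume = 31.79 × 45.8×10⁻⁴ cm = 0.1456 cm³
m(Co) = 0.1456 × 8.90 = 1.296 g
n(Co) = 1.296 / 58.93 = 0.02199 mol; n(e⁻) = 2 × 0.02199 = 0.04398 mol
Q = 0.04398 × 96500 / 0.727 = 5838 C
t = 5838 / 19.5 = 299.4 s

299 s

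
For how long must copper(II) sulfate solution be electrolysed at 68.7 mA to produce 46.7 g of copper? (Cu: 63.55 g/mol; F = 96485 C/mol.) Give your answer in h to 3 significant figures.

n(Cu) = 46.7 / 63.55 = 0.7349 mol
Cu²⁺ + 2e⁻ → Cu, so n(e⁻) = 2 × 0.7349 = 1.470 mol
Q = 1.470 × 96485 = 1.418×10^5 C
t = Q / I = 1.418×10^5 / 0.0687 = 2.064×10^6 s = 573 h

573 h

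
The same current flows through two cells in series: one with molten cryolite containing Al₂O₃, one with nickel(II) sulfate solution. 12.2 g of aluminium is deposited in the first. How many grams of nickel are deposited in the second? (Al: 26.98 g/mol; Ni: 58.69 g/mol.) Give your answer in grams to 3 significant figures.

39.8 g

n(Al) = 12.2 / 26.98 = 0.4522 mol
Al³⁺ + 3e⁻ → Al, so n(e⁻) = 3 × 0.4522 = 1.357 mol
Same current for the same time ⇒ same n(e⁻) = 1.357 mol in both cells.
Ni²⁺ + 2e⁻ → Ni, so n(Ni) = 1.357 / 2 = 0.6785 mol
m(Ni) = 0.6785 × 58.69 = 39.8 g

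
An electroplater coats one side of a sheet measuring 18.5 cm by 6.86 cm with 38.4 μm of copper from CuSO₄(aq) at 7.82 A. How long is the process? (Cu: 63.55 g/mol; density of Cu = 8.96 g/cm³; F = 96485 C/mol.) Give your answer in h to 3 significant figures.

0.471 h

Plated area = 18.5 × 6.86 = 126.9 cm²
Volume = 126.9 × 38.4×10⁻⁴ cm = 0.4873 cm³
m(Cu) = 0.4873 × 8.96 = 4.366 g
n(Cu) = 4.366 / 63.55 = 0.06870 mol; n(e⁻) = 2 × 0.06870 = 0.1374 mol
Q = 0.1374 × 96485 = 13260 C
t = 13260 / 7.82 = 1696 s = 0.471 h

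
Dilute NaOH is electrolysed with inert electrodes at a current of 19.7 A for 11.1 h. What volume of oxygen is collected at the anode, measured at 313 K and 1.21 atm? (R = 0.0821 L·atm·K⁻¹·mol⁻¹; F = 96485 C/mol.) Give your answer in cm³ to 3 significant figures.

Charge passed = 19.7 × 39960 = 7.872×10^5 C
n(e⁻) = 7.872×10^5 / 96485 = 8.159 mol
2H₂O → O₂ + 4H⁺ + 4e⁻, so n(O₂) = 8.159 / 4 = 2.040 mol
V = nRT/P = 2.040 × 0.0821 × 313 / 1.21 = 43.32 L
= 43300 cm³

43300 cm³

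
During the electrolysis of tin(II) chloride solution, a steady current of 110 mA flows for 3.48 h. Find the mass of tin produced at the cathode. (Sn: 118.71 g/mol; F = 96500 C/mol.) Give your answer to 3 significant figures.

0.848 g

Charge passed = 0.110 × 12528 = 1378 C
n(e⁻) = 1378 / 96500 = 0.01428 mol
Sn²⁺ + 2e⁻ → Sn, so n(Sn) = 0.01428 / 2 = 0.007140 mol
m = 0.007140 × 118.71 = 0.848 g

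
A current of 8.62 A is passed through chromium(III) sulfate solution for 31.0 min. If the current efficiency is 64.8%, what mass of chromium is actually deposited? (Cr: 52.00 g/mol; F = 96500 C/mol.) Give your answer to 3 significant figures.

Q = 8.62 × 1860 = 16030 C
n(e⁻) = 16030 / 96500 = 0.1661 mol
Cr³⁺ + 3e⁻ → Cr, so theoretical m(Cr) = 0.05537 × 52.00 = 2.879 g
Actual mass = 64.8% × 2.879 = 1.87 g

1.87 g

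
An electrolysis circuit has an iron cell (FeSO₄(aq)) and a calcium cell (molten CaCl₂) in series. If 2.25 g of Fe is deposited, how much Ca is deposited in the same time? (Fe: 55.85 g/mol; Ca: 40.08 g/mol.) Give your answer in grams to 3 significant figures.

1.61 g

n(Fe) = 2.25 / 55.85 = 0.04029 mol
Fe²⁺ + 2e⁻ → Fe, so n(e⁻) = 2 × 0.04029 = 0.08058 mol
Since the cells are in series, n(e⁻) in the Ca cell is also 0.08058 mol.
Ca²⁺ + 2e⁻ → Ca, so n(Ca) = 0.08058 / 2 = 0.04029 mol
m(Ca) = 0.04029 × 40.08 = 1.61 g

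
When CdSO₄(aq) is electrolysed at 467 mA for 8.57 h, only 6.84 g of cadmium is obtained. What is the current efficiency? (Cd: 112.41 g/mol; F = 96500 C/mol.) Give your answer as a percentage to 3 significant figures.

Q = 0.467 × 30852 = 14410 C
n(e⁻) = 14410 / 96500 = 0.1493 mol
Cd²⁺ + 2e⁻ → Cd, so theoretical n(Cd) = 0.07465 mol → 8.391 g
Efficiency = 6.84 / 8.391 = 0.8152 = 81.5%

81.5%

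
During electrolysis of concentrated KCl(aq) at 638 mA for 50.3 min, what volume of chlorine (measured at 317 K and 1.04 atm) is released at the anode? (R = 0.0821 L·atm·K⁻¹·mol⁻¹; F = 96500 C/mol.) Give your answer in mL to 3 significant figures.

Charge passed = 0.638 × 3018 = 1925 C
n(e⁻) = Q/F = 1925/96500 = 0.01995 mol
2Cl⁻ → Cl₂ + 2e⁻, so n(Cl₂) = 0.01995 / 2 = 0.009975 mol
V = nRT/P = 0.009975 × 0.0821 × 317 / 1.04 = 0.2496 L
= 250 mL

250 mL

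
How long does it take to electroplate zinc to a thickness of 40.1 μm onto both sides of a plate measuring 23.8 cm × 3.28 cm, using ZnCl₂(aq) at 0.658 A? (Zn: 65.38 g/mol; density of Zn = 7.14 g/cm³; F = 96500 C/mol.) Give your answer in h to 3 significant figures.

5.57 h

Plated area = 2 × 23.8 × 3.28 = 156.1 cm²
Volume = 156.1 × 40.1×10⁻⁴ cm = 0.6260 cm³
m(Zn) = 0.6260 × 7.14 = 4.470 g
n(Zn) = 4.470 / 65.38 = 0.06837 mol; n(e⁻) = 2 × 0.06837 = 0.1367 mol
Q = 0.1367 × 96500 = 13190 C
t = 13190 / 0.658 = 20050 s = 5.57 h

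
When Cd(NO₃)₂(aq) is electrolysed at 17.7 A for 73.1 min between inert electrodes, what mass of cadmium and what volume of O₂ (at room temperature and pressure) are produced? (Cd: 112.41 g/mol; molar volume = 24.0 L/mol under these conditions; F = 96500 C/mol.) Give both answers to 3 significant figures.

45.2 g Cd; 4.83 L O₂

Q = 17.7 × 4386 = 77630 C; n(e⁻) = 77630 / 96500 = 0.8045 mol
Cathode: Cd²⁺ + 2e⁻ → Cd → n(Cd) = 0.8045/2 = 0.4023 mol → 45.2 g
Anode: 2H₂O → O₂ + 4H⁺ + 4e⁻ → n(O₂) = 0.8045/4 = 0.2011 mol → 4.83 L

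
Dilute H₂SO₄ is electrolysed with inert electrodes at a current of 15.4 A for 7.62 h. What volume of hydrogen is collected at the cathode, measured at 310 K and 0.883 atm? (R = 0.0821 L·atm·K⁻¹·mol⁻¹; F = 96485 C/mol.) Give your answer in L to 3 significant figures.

Charge passed = 15.4 × 27432 = 4.225×10^5 C
Moles of electrons = 4.225×10^5 / 96485 = 4.379 mol
2H⁺ + 2e⁻ → H₂, so n(H₂) = 4.379 / 2 = 2.190 mol
V = nRT/P = 2.190 × 0.0821 × 310 / 0.883 = 63.12 L

63.1 L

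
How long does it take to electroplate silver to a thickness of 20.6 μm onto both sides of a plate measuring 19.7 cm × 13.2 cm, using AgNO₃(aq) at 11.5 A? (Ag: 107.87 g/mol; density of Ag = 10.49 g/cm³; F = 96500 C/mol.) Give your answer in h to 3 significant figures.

0.243 h

Plated area = 2 × 19.7 × 13.2 = 520.1 cm²
Volume = 520.1 × 20.6×10⁻⁴ cm = 1.071 cm³
m(Ag) = 1.071 × 10.49 = 11.23 g
n(Ag) = 11.23 / 107.87 = 0.1041 mol; n(e⁻) = 0.1041 mol
Q = 0.1041 × 96500 = 10050 C
t = 10050 / 11.5 = 873.9 s = 0.243 h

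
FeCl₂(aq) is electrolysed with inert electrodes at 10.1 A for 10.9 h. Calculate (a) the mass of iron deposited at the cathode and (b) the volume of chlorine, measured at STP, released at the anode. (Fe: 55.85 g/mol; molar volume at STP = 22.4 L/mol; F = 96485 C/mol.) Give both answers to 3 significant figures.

115 g Fe; 46.0 L Cl₂

Q = 10.1 × 39240 = 3.963×10^5 C; n(e⁻) = 3.963×10^5 / 96485 = 4.107 mol
Cathode: Fe²⁺ + 2e⁻ → Fe → n(Fe) = 4.107/2 = 2.054 mol → 115 g
Anode: 2Cl⁻ → Cl₂ + 2e⁻ → n(Cl₂) = 4.107/2 = 2.054 mol → 46.0 L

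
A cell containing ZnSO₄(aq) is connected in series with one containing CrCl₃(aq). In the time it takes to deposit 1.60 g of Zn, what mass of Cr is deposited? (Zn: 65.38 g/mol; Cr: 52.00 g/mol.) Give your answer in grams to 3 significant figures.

n(Zn) = 1.60 / 65.38 = 0.02447 mol
Zn²⁺ + 2e⁻ → Zn, so n(e⁻) = 2 × 0.02447 = 0.04894 mol
Same current for the same time ⇒ same n(e⁻) = 0.04894 mol in both cells.
Cr³⁺ + 3e⁻ → Cr, so n(Cr) = 0.04894 / 3 = 0.01631 mol
m(Cr) = 0.01631 × 52.00 = 0.848 g

0.848 g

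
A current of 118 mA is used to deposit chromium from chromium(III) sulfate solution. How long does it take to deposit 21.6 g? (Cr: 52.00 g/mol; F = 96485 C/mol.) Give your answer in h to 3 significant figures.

283 h

n(Cr) = 21.6 / 52.00 = 0.4154 mol
Cr³⁺ + 3e⁻ → Cr, so n(e⁻) = 3 × 0.4154 = 1.246 mol
Q = 1.246 × 96485 = 1.202×10^5 C
t = Q / I = 1.202×10^5 / 0.118 = 1.019×10^6 s = 283 h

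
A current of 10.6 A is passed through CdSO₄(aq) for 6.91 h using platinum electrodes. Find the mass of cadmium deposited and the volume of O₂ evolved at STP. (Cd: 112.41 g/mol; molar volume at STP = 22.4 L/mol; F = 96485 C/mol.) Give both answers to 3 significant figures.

Q = 10.6 × 24876 = 2.637×10^5 C; n(e⁻) = 2.637×10^5 / 96485 = 2.733 mol
Cathode: Cd²⁺ + 2e⁻ → Cd → n(Cd) = 2.733/2 = 1.367 mol → 154 g
Anode: 2H₂O → O₂ + 4H⁺ + 4e⁻ → n(O₂) = 2.733/4 = 0.6833 mol → 15.3 L

154 g Cd; 15.3 L O₂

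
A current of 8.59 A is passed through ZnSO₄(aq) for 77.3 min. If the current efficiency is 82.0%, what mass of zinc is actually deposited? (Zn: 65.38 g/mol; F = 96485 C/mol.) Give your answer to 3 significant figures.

11.1 g

Q = 8.59 × 4638 = 39840 C
n(e⁻) = 39840 / 96485 = 0.4129 mol
Zn²⁺ + 2e⁻ → Zn, so theoretical m(Zn) = 0.2065 × 65.38 = 13.50 g
Actual mass = 82.0% × 13.50 = 11.1 g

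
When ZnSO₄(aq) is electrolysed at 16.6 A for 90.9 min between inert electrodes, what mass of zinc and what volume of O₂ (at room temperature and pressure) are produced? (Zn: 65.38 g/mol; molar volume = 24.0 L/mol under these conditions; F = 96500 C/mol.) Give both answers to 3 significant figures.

Q = 16.6 × 5454 = 90540 C; n(e⁻) = 90540 / 96500 = 0.9382 mol
Cathode: Zn²⁺ + 2e⁻ → Zn → n(Zn) = 0.9382/2 = 0.4691 mol → 30.7 g
Anode: 2H₂O → O₂ + 4H⁺ + 4e⁻ → n(O₂) = 0.9382/4 = 0.2346 mol → 5.63 L

30.7 g Zn; 5.63 L O₂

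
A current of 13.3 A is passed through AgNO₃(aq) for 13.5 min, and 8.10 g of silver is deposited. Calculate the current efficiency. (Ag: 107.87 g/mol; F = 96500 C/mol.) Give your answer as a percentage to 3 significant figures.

67.3%

Q = 13.3 × 810 = 10770 C
n(e⁻) = 10770 / 96500 = 0.1116 mol
Ag⁺ + e⁻ → Ag, so theoretical n(Ag) = 0.1116 mol → 12.04 g
Efficiency = 8.10 / 12.04 = 0.6728 = 67.3%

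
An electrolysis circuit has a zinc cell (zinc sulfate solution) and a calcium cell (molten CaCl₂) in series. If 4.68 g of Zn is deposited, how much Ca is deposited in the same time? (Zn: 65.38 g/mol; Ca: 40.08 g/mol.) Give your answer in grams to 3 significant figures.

n(Zn) = 4.68 / 65.38 = 0.07158 mol
Zn²⁺ + 2e⁻ → Zn, so n(e⁻) = 2 × 0.07158 = 0.1432 mol
The cells are in series, so the same charge (and hence the same n(e⁻) = 0.1432 mol) passes through both.
Ca²⁺ + 2e⁻ → Ca, so n(Ca) = 0.1432 / 2 = 0.07160 mol
m(Ca) = 0.07160 × 40.08 = 2.87 g

2.87 g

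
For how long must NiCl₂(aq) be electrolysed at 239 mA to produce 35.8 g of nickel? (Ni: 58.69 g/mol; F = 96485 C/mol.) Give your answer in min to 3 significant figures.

8210 min

n(Ni) = 35.8 / 58.69 = 0.6100 mol
Ni²⁺ + 2e⁻ → Ni, so n(e⁻) = 2 × 0.6100 = 1.220 mol
Q = 1.220 × 96485 = 1.177×10^5 C
t = Q / I = 1.177×10^5 / 0.239 = 4.925×10^5 s = 8210 min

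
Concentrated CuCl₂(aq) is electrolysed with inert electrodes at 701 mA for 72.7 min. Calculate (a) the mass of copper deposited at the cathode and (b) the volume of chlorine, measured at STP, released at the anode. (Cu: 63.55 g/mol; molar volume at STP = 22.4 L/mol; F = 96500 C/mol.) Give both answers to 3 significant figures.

1.01 g Cu; 0.355 L Cl₂

Q = 0.701 × 4362 = 3058 C; n(e⁻) = 3058 / 96500 = 0.03169 mol
Cathode: Cu²⁺ + 2e⁻ → Cu → n(Cu) = 0.03169/2 = 0.01585 mol → 1.01 g
Anode: 2Cl⁻ → Cl₂ + 2e⁻ → n(Cl₂) = 0.03169/2 = 0.01585 mol → 0.355 L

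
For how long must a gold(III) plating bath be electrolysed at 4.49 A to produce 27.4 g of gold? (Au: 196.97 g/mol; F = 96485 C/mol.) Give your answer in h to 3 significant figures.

2.49 h

n(Au) = 27.4 / 196.97 = 0.1391 mol
Au³⁺ + 3e⁻ → Au, so n(e⁻) = 3 × 0.1391 = 0.4173 mol
Q = 0.4173 × 96485 = 40260 C
t = Q / I = 40260 / 4.49 = 8967 s = 2.49 h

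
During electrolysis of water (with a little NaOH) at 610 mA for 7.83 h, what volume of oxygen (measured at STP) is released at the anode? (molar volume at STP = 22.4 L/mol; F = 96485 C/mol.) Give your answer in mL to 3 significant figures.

Q = It = 0.610 × 28188 = 17190 C
n(e⁻) = 17190 / 96485 = 0.1782 mol
2H₂O → O₂ + 4H⁺ + 4e⁻, so n(O₂) = 0.1782 / 4 = 0.04455 mol
V = 0.04455 × 22.4 = 0.9979 L
= 998 mL

998 mL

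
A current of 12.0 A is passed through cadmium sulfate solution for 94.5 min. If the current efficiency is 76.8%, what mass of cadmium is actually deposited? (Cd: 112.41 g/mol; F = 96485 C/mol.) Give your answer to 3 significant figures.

Q = 12.0 × 5670 = 68040 C
n(e⁻) = 68040 / 96485 = 0.7052 mol
Cd²⁺ + 2e⁻ → Cd, so theoretical m(Cd) = 0.3526 × 112.41 = 39.64 g
Actual mass = 76.8% × 39.64 = 30.4 g

30.4 g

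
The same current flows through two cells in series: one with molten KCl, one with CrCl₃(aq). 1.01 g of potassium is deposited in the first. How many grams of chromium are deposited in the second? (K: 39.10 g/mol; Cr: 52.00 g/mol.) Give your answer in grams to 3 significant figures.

0.448 g

n(K) = 1.01 / 39.10 = 0.02583 mol
K⁺ + e⁻ → K, so n(e⁻) = 0.02583 mol
Since the cells are in series, n(e⁻) in the Cr cell is also 0.02583 mol.
Cr³⁺ + 3e⁻ → Cr, so n(Cr) = 0.02583 / 3 = 0.008610 mol
m(Cr) = 0.008610 × 52.00 = 0.448 g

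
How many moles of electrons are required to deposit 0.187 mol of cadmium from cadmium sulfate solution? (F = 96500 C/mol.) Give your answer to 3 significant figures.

Cd²⁺ + 2e⁻ → Cd, so n(e⁻) = 2 × 0.187 = 0.3740 mol

0.374 mol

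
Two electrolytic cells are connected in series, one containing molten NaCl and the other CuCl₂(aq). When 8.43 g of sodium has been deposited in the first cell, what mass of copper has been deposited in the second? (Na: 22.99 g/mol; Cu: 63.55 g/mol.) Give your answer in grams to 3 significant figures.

11.7 g

n(Na) = 8.43 / 22.99 = 0.3667 mol
Na⁺ + e⁻ → Na, so n(e⁻) = 0.3667 mol
The cells are in series, so the same charge (and hence the same n(e⁻) = 0.3667 mol) passes through both.
Cu²⁺ + 2e⁻ → Cu, so n(Cu) = 0.3667 / 2 = 0.1834 mol
m(Cu) = 0.1834 × 63.55 = 11.7 g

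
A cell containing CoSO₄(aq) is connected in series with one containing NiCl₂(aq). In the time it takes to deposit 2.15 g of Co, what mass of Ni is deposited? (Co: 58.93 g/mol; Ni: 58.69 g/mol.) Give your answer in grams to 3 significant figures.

n(Co) = 2.15 / 58.93 = 0.03648 mol
Co²⁺ + 2e⁻ → Co, so n(e⁻) = 2 × 0.03648 = 0.07296 mol
Same current for the same time ⇒ same n(e⁻) = 0.07296 mol in both cells.
Ni²⁺ + 2e⁻ → Ni, so n(Ni) = 0.07296 / 2 = 0.03648 mol
m(Ni) = 0.03648 × 58.69 = 2.14 g

2.14 g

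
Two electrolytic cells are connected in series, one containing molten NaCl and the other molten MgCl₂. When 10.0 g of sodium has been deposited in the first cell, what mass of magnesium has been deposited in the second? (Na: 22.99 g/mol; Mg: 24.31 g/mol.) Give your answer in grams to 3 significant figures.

5.29 g

n(Na) = 10.0 / 22.99 = 0.4350 mol
Na⁺ + e⁻ → Na, so n(e⁻) = 0.4350 mol
In series, the same 0.4350 mol of electrons flows through the second cell.
Mg²⁺ + 2e⁻ → Mg, so n(Mg) = 0.4350 / 2 = 0.2175 mol
m(Mg) = 0.2175 × 24.31 = 5.29 g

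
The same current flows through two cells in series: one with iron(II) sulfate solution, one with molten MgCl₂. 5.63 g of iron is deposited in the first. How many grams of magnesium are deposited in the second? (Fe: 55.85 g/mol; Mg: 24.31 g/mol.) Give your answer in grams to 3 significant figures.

n(Fe) = 5.63 / 55.85 = 0.1008 mol
Fe²⁺ + 2e⁻ → Fe, so n(e⁻) = 2 × 0.1008 = 0.2016 mol
In series, the same 0.2016 mol of electrons flows through the second cell.
Mg²⁺ + 2e⁻ → Mg, so n(Mg) = 0.2016 / 2 = 0.1008 mol
m(Mg) = 0.1008 × 24.31 = 2.45 g

2.45 g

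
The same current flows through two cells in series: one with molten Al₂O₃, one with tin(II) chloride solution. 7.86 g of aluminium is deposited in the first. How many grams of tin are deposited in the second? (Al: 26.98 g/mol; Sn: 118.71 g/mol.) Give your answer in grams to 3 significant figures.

n(Al) = 7.86 / 26.98 = 0.2913 mol
Al³⁺ + 3e⁻ → Al, so n(e⁻) = 3 × 0.2913 = 0.8739 mol
Same current for the same time ⇒ same n(e⁻) = 0.8739 mol in both cells.
Sn²⁺ + 2e⁻ → Sn, so n(Sn) = 0.8739 / 2 = 0.4370 mol
m(Sn) = 0.4370 × 118.71 = 51.9 g

51.9 g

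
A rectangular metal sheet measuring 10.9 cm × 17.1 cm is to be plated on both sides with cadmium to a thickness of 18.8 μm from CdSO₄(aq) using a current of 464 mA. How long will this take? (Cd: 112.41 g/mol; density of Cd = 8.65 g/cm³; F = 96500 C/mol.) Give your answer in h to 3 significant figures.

6.23 h

Plated area = 2 × 10.9 × 17.1 = 372.8 cm²
Volume = 372.8 × 18.8×10⁻⁴ cm = 0.7009 cm³
m(Cd) = 0.7009 × 8.65 = 6.063 g
n(Cd) = 6.063 / 112.41 = 0.05394 mol; n(e⁻) = 2 × 0.05394 = 0.1079 mol
Q = 0.1079 × 96500 = 10410 C
t = 10410 / 0.464 = 22440 s = 6.23 h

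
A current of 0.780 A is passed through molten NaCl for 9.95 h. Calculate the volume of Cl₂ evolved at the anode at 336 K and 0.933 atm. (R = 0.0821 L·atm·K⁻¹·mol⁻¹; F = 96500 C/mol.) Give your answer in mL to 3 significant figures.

Q = It = 0.780 × 35820 = 27940 C
n(e⁻) = Q/F = 27940/96500 = 0.2895 mol
2Cl⁻ → Cl₂ + 2e⁻, so n(Cl₂) = 0.2895 / 2 = 0.1448 mol
V = nRT/P = 0.1448 × 0.0821 × 336 / 0.933 = 4.281 L
= 4280 mL

4280 mL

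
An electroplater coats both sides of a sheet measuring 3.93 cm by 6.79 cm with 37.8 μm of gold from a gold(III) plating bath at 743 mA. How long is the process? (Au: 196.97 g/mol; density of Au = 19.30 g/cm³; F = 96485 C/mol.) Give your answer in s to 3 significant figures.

Plated area = 2 × 3.93 × 6.79 = 53.37 cm²
Volume = 53.37 × 37.8×10⁻⁴ cm = 0.2017 cm³
m(Au) = 0.2017 × 19.30 = 3.893 g
n(Au) = 3.893 / 196.97 = 0.01976 mol; n(e⁻) = 3 × 0.01976 = 0.05928 mol
Q = 0.05928 × 96485 = 5720 C
t = 5720 / 0.743 = 7699 s

7700 s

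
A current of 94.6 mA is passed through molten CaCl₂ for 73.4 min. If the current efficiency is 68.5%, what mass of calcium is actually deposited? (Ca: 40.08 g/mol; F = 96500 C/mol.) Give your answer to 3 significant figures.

Q = 0.0946 × 4404 = 416.6 C
n(e⁻) = 416.6 / 96500 = 0.004317 mol
Ca²⁺ + 2e⁻ → Ca, so theoretical m(Ca) = 0.002159 × 40.08 = 0.08653 g
Actual mass = 68.5% × 0.08653 = 0.0593 g

0.0593 g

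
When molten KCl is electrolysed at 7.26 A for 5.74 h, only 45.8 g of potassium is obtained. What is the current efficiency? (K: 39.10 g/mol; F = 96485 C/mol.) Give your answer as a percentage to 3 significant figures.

Q = 7.26 × 20664 = 1.500×10^5 C
n(e⁻) = 1.500×10^5 / 96485 = 1.555 mol
K⁺ + e⁻ → K, so theoretical n(K) = 1.555 mol → 60.80 g
Efficiency = 45.8 / 60.80 = 0.7533 = 75.3%

75.3%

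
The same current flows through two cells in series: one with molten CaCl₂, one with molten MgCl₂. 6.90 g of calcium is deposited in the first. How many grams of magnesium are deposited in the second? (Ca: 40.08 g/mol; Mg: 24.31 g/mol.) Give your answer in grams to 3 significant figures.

n(Ca) = 6.90 / 40.08 = 0.1722 mol
Ca²⁺ + 2e⁻ → Ca, so n(e⁻) = 2 × 0.1722 = 0.3444 mol
The cells are in series, so the same charge (and hence the same n(e⁻) = 0.3444 mol) passes through both.
Mg²⁺ + 2e⁻ → Mg, so n(Mg) = 0.3444 / 2 = 0.1722 mol
m(Mg) = 0.1722 × 24.31 = 4.19 g

4.19 g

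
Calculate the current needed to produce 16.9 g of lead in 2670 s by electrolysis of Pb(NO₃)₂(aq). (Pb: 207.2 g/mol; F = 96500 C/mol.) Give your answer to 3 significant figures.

5.90 A

n(Pb) = 16.9 / 207.2 = 0.08156 mol
Pb²⁺ + 2e⁻ → Pb, so n(e⁻) = 2 × 0.08156 = 0.1631 mol
Q = 0.1631 × 96500 = 15740 C
I = Q / t = 15740 / 2670 s = 5.90 A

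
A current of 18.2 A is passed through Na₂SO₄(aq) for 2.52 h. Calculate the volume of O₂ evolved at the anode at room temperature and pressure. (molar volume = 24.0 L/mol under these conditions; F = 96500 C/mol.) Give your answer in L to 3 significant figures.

10.3 L

Charge passed = 18.2 × 9072 = 1.651×10^5 C
n(e⁻) = Q/F = 1.651×10^5/96500 = 1.711 mol
2H₂O → O₂ + 4H⁺ + 4e⁻, so n(O₂) = 1.711 / 4 = 0.4278 mol
V = 0.4278 × 24.0 = 10.27 L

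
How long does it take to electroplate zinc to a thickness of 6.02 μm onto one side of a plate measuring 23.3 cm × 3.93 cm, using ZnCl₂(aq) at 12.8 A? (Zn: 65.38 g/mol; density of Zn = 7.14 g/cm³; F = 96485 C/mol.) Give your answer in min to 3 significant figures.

Plated area = 23.3 × 3.93 = 91.57 cm²
Volume = 91.57 × 6.02×10⁻⁴ cm = 0.05513 cm³
m(Zn) = 0.05513 × 7.14 = 0.3936 g
n(Zn) = 0.3936 / 65.38 = 0.006020 mol; n(e⁻) = 2 × 0.006020 = 0.01204 mol
Q = 0.01204 × 96485 = 1162 C
t = 1162 / 12.8 = 90.78 s = 1.51 min

1.51 min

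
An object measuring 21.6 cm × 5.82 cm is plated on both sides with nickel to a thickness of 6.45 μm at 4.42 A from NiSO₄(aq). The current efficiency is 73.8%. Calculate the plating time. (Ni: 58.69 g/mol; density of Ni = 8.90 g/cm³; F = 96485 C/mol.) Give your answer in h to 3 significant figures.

Plated area = 2 × 21.6 × 5.82 = 251.4 cm²
Volume = 251.4 × 6.45×10⁻⁴ cm = 0.1622 cm³
m(Ni) = 0.1622 × 8.90 = 1.444 g
n(Ni) = 1.444 / 58.69 = 0.02460 mol; n(e⁻) = 2 × 0.02460 = 0.04920 mol
Q = 0.04920 × 96485 / 0.738 = 6432 C
t = 6432 / 4.42 = 1455 s = 0.404 h

0.404 h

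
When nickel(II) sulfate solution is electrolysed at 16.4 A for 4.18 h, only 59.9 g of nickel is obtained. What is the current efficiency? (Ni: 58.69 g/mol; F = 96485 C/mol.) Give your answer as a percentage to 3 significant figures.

79.8%

Q = 16.4 × 15048 = 2.468×10^5 C
n(e⁻) = 2.468×10^5 / 96485 = 2.558 mol
Ni²⁺ + 2e⁻ → Ni, so theoretical n(Ni) = 1.279 mol → 75.06 g
Efficiency = 59.9 / 75.06 = 0.7980 = 79.8%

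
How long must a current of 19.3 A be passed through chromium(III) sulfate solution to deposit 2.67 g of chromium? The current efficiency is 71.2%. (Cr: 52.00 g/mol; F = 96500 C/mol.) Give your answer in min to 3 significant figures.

18.0 min

n(Cr) = 2.67 / 52.00 = 0.05135 mol
Cr³⁺ + 3e⁻ → Cr, so n(e⁻) = 3 × 0.05135 = 0.1541 mol
Q = 0.1541 × 96500 / 0.712 = 20890 C
t = Q / I = 20890 / 19.3 = 1082 s = 18.0 min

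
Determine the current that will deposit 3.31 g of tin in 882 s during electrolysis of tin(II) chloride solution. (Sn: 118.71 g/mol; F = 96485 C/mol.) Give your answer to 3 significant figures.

n(Sn) = 3.31 / 118.71 = 0.02788 mol
Sn²⁺ + 2e⁻ → Sn, so n(e⁻) = 2 × 0.02788 = 0.05576 mol
Q = 0.05576 × 96485 = 5380 C
I = Q / t = 5380 / 882 s = 6.10 A

6.10 A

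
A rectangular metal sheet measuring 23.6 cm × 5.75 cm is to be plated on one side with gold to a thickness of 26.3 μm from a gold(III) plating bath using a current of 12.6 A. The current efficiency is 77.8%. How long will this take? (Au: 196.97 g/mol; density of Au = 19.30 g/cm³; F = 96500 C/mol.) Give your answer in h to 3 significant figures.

Plated area = 23.6 × 5.75 = 135.7 cm²
Volume = 135.7 × 26.3×10⁻⁴ cm = 0.3569 cm³
m(Au) = 0.3569 × 19.30 = 6.888 g
n(Au) = 6.888 / 196.97 = 0.03497 mol; n(e⁻) = 3 × 0.03497 = 0.1049 mol
Q = 0.1049 × 96500 / 0.778 = 13010 C
t = 13010 / 12.6 = 1033 s = 0.287 h

0.287 h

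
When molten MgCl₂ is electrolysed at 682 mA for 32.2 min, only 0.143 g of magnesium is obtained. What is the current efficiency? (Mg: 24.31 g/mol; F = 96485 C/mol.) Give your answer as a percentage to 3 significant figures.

86.1%

Q = 0.682 × 1932 = 1318 C
n(e⁻) = 1318 / 96485 = 0.01366 mol
Mg²⁺ + 2e⁻ → Mg, so theoretical n(Mg) = 0.006830 mol → 0.1660 g
Efficiency = 0.143 / 0.1660 = 0.8614 = 86.1%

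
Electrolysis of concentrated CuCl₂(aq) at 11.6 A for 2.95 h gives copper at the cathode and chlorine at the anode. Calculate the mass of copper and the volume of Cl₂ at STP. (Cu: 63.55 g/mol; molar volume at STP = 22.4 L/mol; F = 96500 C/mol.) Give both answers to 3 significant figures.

40.6 g Cu; 14.3 L Cl₂

Q = 11.6 × 10620 = 1.232×10^5 C; n(e⁻) = 1.232×10^5 / 96500 = 1.277 mol
Cathode: Cu²⁺ + 2e⁻ → Cu → n(Cu) = 1.277/2 = 0.6385 mol → 40.6 g
Anode: 2Cl⁻ → Cl₂ + 2e⁻ → n(Cl₂) = 1.277/2 = 0.6385 mol → 14.3 L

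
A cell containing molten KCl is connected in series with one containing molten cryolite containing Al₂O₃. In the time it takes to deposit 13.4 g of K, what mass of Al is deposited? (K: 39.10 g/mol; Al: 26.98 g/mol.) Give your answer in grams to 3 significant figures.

n(K) = 13.4 / 39.10 = 0.3427 mol
K⁺ + e⁻ → K, so n(e⁻) = 0.3427 mol
Since the cells are in series, n(e⁻) in the Al cell is also 0.3427 mol.
Al³⁺ + 3e⁻ → Al, so n(Al) = 0.3427 / 3 = 0.1142 mol
m(Al) = 0.1142 × 26.98 = 3.08 g

3.08 g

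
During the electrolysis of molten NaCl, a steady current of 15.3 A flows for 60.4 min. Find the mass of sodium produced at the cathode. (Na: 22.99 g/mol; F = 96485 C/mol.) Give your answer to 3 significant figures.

13.2 g

Q = It = 15.3 × 3624 = 55450 C
n(e⁻) = Q/F = 55450/96485 = 0.5747 mol
Na⁺ + e⁻ → Na, so n(Na) = 0.5747 mol
m = 0.5747 × 22.99 = 13.2 g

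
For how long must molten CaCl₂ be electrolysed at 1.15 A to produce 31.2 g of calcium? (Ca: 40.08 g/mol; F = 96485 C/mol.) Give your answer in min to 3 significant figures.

n(Ca) = 31.2 / 40.08 = 0.7784 mol
Ca²⁺ + 2e⁻ → Ca, so n(e⁻) = 2 × 0.7784 = 1.557 mol
Q = 1.557 × 96485 = 1.502×10^5 C
t = Q / I = 1.502×10^5 / 1.15 = 1.306×10^5 s = 2180 min

2180 min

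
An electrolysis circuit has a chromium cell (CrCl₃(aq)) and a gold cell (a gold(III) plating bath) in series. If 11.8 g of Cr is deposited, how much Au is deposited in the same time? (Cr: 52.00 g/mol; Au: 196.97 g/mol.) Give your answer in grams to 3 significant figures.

44.7 g

n(Cr) = 11.8 / 52.00 = 0.2269 mol
Cr³⁺ + 3e⁻ → Cr, so n(e⁻) = 3 × 0.2269 = 0.6807 mol
The cells are in series, so the same charge (and hence the same n(e⁻) = 0.6807 mol) passes through both.
Au³⁺ + 3e⁻ → Au, so n(Au) = 0.6807 / 3 = 0.2269 mol
m(Au) = 0.2269 × 196.97 = 44.7 g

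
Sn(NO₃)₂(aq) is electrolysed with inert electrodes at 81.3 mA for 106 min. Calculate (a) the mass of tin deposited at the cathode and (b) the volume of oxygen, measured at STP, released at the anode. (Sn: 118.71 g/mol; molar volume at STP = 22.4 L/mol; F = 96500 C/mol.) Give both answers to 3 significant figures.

Q = 0.0813 × 6360 = 517.1 C; n(e⁻) = 517.1 / 96500 = 0.005359 mol
Cathode: Sn²⁺ + 2e⁻ → Sn → n(Sn) = 0.005359/2 = 0.002680 mol → 0.318 g
Anode: 2H₂O → O₂ + 4H⁺ + 4e⁻ → n(O₂) = 0.005359/4 = 0.001340 mol → 0.0300 L

0.318 g Sn; 0.0300 L O₂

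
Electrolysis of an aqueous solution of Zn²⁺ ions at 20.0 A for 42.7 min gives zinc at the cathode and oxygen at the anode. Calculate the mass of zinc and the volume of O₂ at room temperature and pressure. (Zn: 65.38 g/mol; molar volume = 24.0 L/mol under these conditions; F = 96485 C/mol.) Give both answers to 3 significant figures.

Q = 20.0 × 2562 = 51240 C; n(e⁻) = 51240 / 96485 = 0.5311 mol
Cathode: Zn²⁺ + 2e⁻ → Zn → n(Zn) = 0.5311/2 = 0.2656 mol → 17.4 g
Anode: 2H₂O → O₂ + 4H⁺ + 4e⁻ → n(O₂) = 0.5311/4 = 0.1328 mol → 3.19 L

17.4 g Zn; 3.19 L O₂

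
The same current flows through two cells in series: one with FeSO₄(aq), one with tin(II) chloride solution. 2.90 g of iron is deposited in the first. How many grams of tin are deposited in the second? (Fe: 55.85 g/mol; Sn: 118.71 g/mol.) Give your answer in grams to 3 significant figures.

6.16 g

n(Fe) = 2.90 / 55.85 = 0.05192 mol
Fe²⁺ + 2e⁻ → Fe, so n(e⁻) = 2 × 0.05192 = 0.1038 mol
In series, the same 0.1038 mol of electrons flows through the second cell.
Sn²⁺ + 2e⁻ → Sn, so n(Sn) = 0.1038 / 2 = 0.05190 mol
m(Sn) = 0.05190 × 118.71 = 6.16 g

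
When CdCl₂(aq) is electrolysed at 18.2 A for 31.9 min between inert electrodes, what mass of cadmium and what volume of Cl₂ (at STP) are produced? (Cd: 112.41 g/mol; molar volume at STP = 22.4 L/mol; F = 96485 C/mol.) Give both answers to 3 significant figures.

20.3 g Cd; 4.04 L Cl₂

Q = 18.2 × 1914 = 34830 C; n(e⁻) = 34830 / 96485 = 0.3610 mol
Cathode: Cd²⁺ + 2e⁻ → Cd → n(Cd) = 0.3610/2 = 0.1805 mol → 20.3 g
Anode: 2Cl⁻ → Cl₂ + 2e⁻ → n(Cl₂) = 0.3610/2 = 0.1805 mol → 4.04 L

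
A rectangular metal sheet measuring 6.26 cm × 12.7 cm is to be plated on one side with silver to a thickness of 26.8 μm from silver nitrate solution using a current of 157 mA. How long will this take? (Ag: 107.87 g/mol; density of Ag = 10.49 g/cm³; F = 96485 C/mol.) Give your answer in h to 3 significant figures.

Plated area = 6.26 × 12.7 = 79.50 cm²
Volume = 79.50 × 26.8×10⁻⁴ cm = 0.2131 cm³
m(Ag) = 0.2131 × 10.49 = 2.235 g
n(Ag) = 2.235 / 107.87 = 0.02072 mol; n(e⁻) = 0.02072 mol
Q = 0.02072 × 96485 = 1999 C
t = 1999 / 0.157 = 12730 s = 3.54 h

3.54 h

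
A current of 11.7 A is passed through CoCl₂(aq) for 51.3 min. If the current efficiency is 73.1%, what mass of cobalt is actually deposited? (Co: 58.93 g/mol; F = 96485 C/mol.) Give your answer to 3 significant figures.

8.04 g

Q = 11.7 × 3078 = 36010 C
n(e⁻) = 36010 / 96485 = 0.3732 mol
Co²⁺ + 2e⁻ → Co, so theoretical m(Co) = 0.1866 × 58.93 = 11.00 g
Actual mass = 73.1% × 11.00 = 8.04 g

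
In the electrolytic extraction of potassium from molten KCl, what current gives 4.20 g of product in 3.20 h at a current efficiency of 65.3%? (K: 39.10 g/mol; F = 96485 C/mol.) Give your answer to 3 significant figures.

n(K) = 4.20 / 39.10 = 0.1074 mol
K⁺ + e⁻ → K, so n(e⁻) = 0.1074 mol
Q = 0.1074 × 96485 / 0.653 = 15870 C
I = Q / t = 15870 / 11520 s = 1.38 A

1.38 A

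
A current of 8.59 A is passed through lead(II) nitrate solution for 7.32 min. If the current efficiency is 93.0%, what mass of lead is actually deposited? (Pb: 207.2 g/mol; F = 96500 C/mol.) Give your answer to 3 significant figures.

Q = 8.59 × 439.2 = 3773 C
n(e⁻) = 3773 / 96500 = 0.03910 mol
Pb²⁺ + 2e⁻ → Pb, so theoretical m(Pb) = 0.01955 × 207.2 = 4.051 g
Actual mass = 93.0% × 4.051 = 3.77 g

3.77 g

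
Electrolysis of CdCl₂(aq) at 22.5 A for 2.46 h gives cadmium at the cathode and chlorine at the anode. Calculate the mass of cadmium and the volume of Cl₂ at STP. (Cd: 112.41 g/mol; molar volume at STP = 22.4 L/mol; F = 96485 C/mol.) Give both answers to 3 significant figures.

116 g Cd; 23.1 L Cl₂

Q = 22.5 × 8856 = 1.993×10^5 C; n(e⁻) = 1.993×10^5 / 96485 = 2.066 mol
Cathode: Cd²⁺ + 2e⁻ → Cd → n(Cd) = 2.066/2 = 1.033 mol → 116 g
Anode: 2Cl⁻ → Cl₂ + 2e⁻ → n(Cl₂) = 2.066/2 = 1.033 mol → 23.1 L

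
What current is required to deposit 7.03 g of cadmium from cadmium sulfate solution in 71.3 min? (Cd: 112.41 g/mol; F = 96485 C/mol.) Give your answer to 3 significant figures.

2.82 A

n(Cd) = 7.03 / 112.41 = 0.06254 mol
Cd²⁺ + 2e⁻ → Cd, so n(e⁻) = 2 × 0.06254 = 0.1251 mol
Q = 0.1251 × 96485 = 12070 C
I = Q / t = 12070 / 4278 s = 2.82 A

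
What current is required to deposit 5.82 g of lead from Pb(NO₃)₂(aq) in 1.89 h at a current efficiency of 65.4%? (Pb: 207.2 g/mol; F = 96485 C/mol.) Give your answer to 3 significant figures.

n(Pb) = 5.82 / 207.2 = 0.02809 mol
Pb²⁺ + 2e⁻ → Pb, so n(e⁻) = 2 × 0.02809 = 0.05618 mol
Q = 0.05618 × 96485 / 0.654 = 8288 C
I = Q / t = 8288 / 6804 s = 1.22 A

1.22 A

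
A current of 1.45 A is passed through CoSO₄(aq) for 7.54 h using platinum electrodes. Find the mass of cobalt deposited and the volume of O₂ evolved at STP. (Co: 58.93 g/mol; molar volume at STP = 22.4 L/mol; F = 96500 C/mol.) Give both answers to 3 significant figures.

12.0 g Co; 2.28 L O₂

Q = 1.45 × 27144 = 39360 C; n(e⁻) = 39360 / 96500 = 0.4079 mol
Cathode: Co²⁺ + 2e⁻ → Co → n(Co) = 0.4079/2 = 0.2040 mol → 12.0 g
Anode: 2H₂O → O₂ + 4H⁺ + 4e⁻ → n(O₂) = 0.4079/4 = 0.1020 mol → 2.28 L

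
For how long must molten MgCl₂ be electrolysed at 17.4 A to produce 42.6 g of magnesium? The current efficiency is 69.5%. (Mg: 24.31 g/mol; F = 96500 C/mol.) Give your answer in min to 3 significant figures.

466 min

n(Mg) = 42.6 / 24.31 = 1.752 mol
Mg²⁺ + 2e⁻ → Mg, so n(e⁻) = 2 × 1.752 = 3.504 mol
Q = 3.504 × 96500 / 0.695 = 4.865×10^5 C
t = Q / I = 4.865×10^5 / 17.4 = 27960 s = 466 min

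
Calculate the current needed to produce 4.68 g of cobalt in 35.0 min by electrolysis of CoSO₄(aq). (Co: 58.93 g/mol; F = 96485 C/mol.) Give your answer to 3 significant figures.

n(Co) = 4.68 / 58.93 = 0.07942 mol
Co²⁺ + 2e⁻ → Co, so n(e⁻) = 2 × 0.07942 = 0.1588 mol
Q = 0.1588 × 96485 = 15320 C
I = Q / t = 15320 / 2100 s = 7.30 A

7.30 A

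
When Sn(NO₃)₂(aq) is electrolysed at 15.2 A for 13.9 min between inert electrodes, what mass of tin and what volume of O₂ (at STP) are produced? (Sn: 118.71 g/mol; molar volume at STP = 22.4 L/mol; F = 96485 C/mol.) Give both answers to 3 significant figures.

Q = 15.2 × 834 = 12680 C; n(e⁻) = 12680 / 96485 = 0.1314 mol
Cathode: Sn²⁺ + 2e⁻ → Sn → n(Sn) = 0.1314/2 = 0.06570 mol → 7.80 g
Anode: 2H₂O → O₂ + 4H⁺ + 4e⁻ → n(O₂) = 0.1314/4 = 0.03285 mol → 0.736 L

7.80 g Sn; 0.736 L O₂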